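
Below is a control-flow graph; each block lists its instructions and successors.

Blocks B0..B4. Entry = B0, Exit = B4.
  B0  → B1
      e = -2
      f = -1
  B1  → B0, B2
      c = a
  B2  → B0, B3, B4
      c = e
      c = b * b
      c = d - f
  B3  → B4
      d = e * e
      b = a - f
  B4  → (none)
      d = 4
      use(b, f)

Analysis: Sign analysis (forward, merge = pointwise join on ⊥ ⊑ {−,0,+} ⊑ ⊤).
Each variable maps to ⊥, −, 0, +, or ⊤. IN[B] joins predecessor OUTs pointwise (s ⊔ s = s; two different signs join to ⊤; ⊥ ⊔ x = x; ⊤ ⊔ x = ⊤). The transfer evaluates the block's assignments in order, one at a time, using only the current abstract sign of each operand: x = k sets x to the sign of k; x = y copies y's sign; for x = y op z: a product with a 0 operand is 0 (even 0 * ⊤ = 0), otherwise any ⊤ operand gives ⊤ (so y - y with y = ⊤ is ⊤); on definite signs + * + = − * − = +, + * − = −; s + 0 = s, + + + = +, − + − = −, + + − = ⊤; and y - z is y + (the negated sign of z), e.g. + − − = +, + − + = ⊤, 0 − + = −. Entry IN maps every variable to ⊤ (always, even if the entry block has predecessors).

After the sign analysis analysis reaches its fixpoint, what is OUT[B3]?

Answer: {a: ⊤, b: ⊤, c: ⊤, d: +, e: -, f: -}

Working:
Per-block solution:
  B0: | IN=(all ⊤) | OUT={e:-, f:-; rest ⊤}
  B1: | IN={e:-, f:-; rest ⊤} | OUT={e:-, f:-; rest ⊤}
  B2: | IN={e:-, f:-; rest ⊤} | OUT={e:-, f:-; rest ⊤}
  B3: | IN={e:-, f:-; rest ⊤} | OUT={d:+, e:-, f:-; rest ⊤}
  B4: | IN={e:-, f:-; rest ⊤} | OUT={d:+, e:-, f:-; rest ⊤}

Merge at B3: IN[B3] = OUT[B2] = {a: ⊤, b: ⊤, c: ⊤, d: ⊤, e: -, f: -}
Applying B3's transfer function to that IN value gives OUT[B3] (row B3 above).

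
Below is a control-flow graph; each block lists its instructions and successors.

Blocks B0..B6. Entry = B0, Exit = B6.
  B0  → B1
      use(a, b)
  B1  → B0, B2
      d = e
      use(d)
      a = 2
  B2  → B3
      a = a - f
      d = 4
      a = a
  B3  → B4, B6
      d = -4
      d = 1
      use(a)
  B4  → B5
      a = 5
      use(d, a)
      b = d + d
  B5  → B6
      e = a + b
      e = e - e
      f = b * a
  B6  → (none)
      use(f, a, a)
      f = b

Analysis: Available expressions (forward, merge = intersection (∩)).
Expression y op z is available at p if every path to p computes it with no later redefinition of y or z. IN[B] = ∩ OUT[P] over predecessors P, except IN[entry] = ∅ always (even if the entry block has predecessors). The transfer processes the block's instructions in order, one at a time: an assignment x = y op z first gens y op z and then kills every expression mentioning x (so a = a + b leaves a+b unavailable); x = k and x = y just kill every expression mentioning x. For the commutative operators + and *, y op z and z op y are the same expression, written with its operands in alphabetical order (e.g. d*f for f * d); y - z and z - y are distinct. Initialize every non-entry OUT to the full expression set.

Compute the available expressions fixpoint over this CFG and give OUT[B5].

Per-block solution:
  B0:   IN={}   OUT={}
  B1:   IN={}   OUT={}
  B2:   IN={}   OUT={}
  B3:   IN={}   OUT={}
  B4:   IN={}   OUT={d+d}
  B5:   IN={d+d}   OUT={a*b, a+b, d+d}
  B6:   IN={}   OUT={}

Merge at B5: IN[B5] = OUT[B4] = {d+d}
Applying B5's transfer function to that IN value gives OUT[B5] (row B5 above).

Answer: {a*b, a+b, d+d}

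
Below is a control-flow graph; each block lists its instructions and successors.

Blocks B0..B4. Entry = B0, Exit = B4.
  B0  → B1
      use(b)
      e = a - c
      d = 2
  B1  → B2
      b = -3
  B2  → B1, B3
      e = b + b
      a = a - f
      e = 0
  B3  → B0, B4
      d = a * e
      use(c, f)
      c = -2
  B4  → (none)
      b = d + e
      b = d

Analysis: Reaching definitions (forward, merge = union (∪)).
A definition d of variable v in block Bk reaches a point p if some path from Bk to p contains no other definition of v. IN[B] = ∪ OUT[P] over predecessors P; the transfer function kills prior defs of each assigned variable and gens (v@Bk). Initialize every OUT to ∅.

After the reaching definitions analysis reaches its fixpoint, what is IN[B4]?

Answer: {a@B2, b@B1, c@B3, d@B3, e@B2}

Derivation:
Per-block solution:
  B0:   IN={a@B2, b@B1, c@B3, d@B3, e@B2}   OUT={a@B2, b@B1, c@B3, d@B0, e@B0}
  B1:   IN={a@B2, b@B1, c@B3, d@B0, e@B0, e@B2}   OUT={a@B2, b@B1, c@B3, d@B0, e@B0, e@B2}
  B2:   IN={a@B2, b@B1, c@B3, d@B0, e@B0, e@B2}   OUT={a@B2, b@B1, c@B3, d@B0, e@B2}
  B3:   IN={a@B2, b@B1, c@B3, d@B0, e@B2}   OUT={a@B2, b@B1, c@B3, d@B3, e@B2}
  B4:   IN={a@B2, b@B1, c@B3, d@B3, e@B2}   OUT={a@B2, b@B4, c@B3, d@B3, e@B2}

Merge at B4: IN[B4] = OUT[B3] = {a@B2, b@B1, c@B3, d@B3, e@B2}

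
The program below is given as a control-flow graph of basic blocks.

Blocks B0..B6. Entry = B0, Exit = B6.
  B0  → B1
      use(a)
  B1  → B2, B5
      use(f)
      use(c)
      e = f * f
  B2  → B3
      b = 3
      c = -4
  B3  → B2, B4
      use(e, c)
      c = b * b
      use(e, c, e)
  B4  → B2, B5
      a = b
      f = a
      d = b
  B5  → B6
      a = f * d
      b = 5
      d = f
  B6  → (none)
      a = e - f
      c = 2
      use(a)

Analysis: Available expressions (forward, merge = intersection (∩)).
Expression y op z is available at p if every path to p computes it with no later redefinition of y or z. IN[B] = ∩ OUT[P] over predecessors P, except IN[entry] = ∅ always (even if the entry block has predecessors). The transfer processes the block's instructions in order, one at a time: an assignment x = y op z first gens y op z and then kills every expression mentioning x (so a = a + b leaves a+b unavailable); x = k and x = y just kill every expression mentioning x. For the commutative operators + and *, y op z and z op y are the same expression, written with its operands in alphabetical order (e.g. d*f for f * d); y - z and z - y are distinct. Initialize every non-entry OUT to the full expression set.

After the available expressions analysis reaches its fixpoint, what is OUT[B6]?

Converged values:
  B0:  IN={}  OUT={}
  B1:  IN={}  OUT={f*f}
  B2:  IN={}  OUT={}
  B3:  IN={}  OUT={b*b}
  B4:  IN={b*b}  OUT={b*b}
  B5:  IN={}  OUT={}
  B6:  IN={}  OUT={e-f}

Merge at B6: IN[B6] = OUT[B5] = {}
Applying B6's transfer function to that IN value gives OUT[B6] (row B6 above).

Answer: {e-f}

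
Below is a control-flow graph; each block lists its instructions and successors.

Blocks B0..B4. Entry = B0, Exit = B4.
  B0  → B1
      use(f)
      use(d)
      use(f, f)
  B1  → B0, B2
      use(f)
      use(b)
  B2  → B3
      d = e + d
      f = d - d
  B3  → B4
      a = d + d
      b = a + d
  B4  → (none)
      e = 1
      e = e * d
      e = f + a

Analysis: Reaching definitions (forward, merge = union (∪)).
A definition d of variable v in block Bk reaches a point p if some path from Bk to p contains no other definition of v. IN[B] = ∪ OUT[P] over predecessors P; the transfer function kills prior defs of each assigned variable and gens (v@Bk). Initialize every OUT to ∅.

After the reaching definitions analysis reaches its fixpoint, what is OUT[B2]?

Answer: {d@B2, f@B2}

Derivation:
Per-block solution:
  B0: | IN={} | OUT={}
  B1: | IN={} | OUT={}
  B2: | IN={} | OUT={d@B2, f@B2}
  B3: | IN={d@B2, f@B2} | OUT={a@B3, b@B3, d@B2, f@B2}
  B4: | IN={a@B3, b@B3, d@B2, f@B2} | OUT={a@B3, b@B3, d@B2, e@B4, f@B2}

Merge at B2: IN[B2] = OUT[B1] = {}
Applying B2's transfer function to that IN value gives OUT[B2] (row B2 above).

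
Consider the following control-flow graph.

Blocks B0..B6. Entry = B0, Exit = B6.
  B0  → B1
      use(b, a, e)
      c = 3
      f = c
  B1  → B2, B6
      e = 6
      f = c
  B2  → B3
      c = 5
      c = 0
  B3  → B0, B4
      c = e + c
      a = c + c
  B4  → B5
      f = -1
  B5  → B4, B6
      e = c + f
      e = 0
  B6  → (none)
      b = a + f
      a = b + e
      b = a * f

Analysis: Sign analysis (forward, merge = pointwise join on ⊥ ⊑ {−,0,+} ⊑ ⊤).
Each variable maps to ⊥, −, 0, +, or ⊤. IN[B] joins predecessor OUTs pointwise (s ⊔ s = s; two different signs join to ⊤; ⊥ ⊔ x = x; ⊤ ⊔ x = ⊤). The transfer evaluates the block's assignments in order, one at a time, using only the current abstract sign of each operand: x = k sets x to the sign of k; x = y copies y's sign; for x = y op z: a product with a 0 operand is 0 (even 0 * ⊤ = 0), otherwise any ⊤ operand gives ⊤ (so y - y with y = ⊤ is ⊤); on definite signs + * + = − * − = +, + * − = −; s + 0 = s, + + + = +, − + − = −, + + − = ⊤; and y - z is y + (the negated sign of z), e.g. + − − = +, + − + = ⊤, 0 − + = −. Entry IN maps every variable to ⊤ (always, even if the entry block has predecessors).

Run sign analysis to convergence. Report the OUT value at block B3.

Converged values:
  B0:  IN=(all ⊤)  OUT={c:+, f:+; rest ⊤}
  B1:  IN={c:+, f:+; rest ⊤}  OUT={c:+, e:+, f:+; rest ⊤}
  B2:  IN={c:+, e:+, f:+; rest ⊤}  OUT={c:0, e:+, f:+; rest ⊤}
  B3:  IN={c:0, e:+, f:+; rest ⊤}  OUT={a:+, c:+, e:+, f:+; rest ⊤}
  B4:  IN={a:+, c:+; rest ⊤}  OUT={a:+, c:+, f:-; rest ⊤}
  B5:  IN={a:+, c:+, f:-; rest ⊤}  OUT={a:+, c:+, e:0, f:-; rest ⊤}
  B6:  IN={c:+; rest ⊤}  OUT={c:+; rest ⊤}

Merge at B3: IN[B3] = OUT[B2] = {a: ⊤, b: ⊤, c: 0, d: ⊤, e: +, f: +}
Applying B3's transfer function to that IN value gives OUT[B3] (row B3 above).

Answer: {a: +, b: ⊤, c: +, d: ⊤, e: +, f: +}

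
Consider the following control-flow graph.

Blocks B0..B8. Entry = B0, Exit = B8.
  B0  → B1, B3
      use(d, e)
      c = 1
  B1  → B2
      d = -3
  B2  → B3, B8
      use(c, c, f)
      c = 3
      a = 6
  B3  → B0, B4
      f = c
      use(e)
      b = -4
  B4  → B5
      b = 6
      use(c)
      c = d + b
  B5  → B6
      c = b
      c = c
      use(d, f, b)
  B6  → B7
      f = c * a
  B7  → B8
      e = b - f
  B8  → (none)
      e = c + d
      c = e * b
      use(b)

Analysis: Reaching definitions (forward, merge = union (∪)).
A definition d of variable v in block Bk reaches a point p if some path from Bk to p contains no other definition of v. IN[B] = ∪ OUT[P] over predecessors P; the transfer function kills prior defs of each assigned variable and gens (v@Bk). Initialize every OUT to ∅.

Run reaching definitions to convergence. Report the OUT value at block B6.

Converged values:
  B0:  IN={a@B2, b@B3, c@B0, c@B2, d@B1, f@B3}  OUT={a@B2, b@B3, c@B0, d@B1, f@B3}
  B1:  IN={a@B2, b@B3, c@B0, d@B1, f@B3}  OUT={a@B2, b@B3, c@B0, d@B1, f@B3}
  B2:  IN={a@B2, b@B3, c@B0, d@B1, f@B3}  OUT={a@B2, b@B3, c@B2, d@B1, f@B3}
  B3:  IN={a@B2, b@B3, c@B0, c@B2, d@B1, f@B3}  OUT={a@B2, b@B3, c@B0, c@B2, d@B1, f@B3}
  B4:  IN={a@B2, b@B3, c@B0, c@B2, d@B1, f@B3}  OUT={a@B2, b@B4, c@B4, d@B1, f@B3}
  B5:  IN={a@B2, b@B4, c@B4, d@B1, f@B3}  OUT={a@B2, b@B4, c@B5, d@B1, f@B3}
  B6:  IN={a@B2, b@B4, c@B5, d@B1, f@B3}  OUT={a@B2, b@B4, c@B5, d@B1, f@B6}
  B7:  IN={a@B2, b@B4, c@B5, d@B1, f@B6}  OUT={a@B2, b@B4, c@B5, d@B1, e@B7, f@B6}
  B8:  IN={a@B2, b@B3, b@B4, c@B2, c@B5, d@B1, e@B7, f@B3, f@B6}  OUT={a@B2, b@B3, b@B4, c@B8, d@B1, e@B8, f@B3, f@B6}

Merge at B6: IN[B6] = OUT[B5] = {a@B2, b@B4, c@B5, d@B1, f@B3}
Applying B6's transfer function to that IN value gives OUT[B6] (row B6 above).

Answer: {a@B2, b@B4, c@B5, d@B1, f@B6}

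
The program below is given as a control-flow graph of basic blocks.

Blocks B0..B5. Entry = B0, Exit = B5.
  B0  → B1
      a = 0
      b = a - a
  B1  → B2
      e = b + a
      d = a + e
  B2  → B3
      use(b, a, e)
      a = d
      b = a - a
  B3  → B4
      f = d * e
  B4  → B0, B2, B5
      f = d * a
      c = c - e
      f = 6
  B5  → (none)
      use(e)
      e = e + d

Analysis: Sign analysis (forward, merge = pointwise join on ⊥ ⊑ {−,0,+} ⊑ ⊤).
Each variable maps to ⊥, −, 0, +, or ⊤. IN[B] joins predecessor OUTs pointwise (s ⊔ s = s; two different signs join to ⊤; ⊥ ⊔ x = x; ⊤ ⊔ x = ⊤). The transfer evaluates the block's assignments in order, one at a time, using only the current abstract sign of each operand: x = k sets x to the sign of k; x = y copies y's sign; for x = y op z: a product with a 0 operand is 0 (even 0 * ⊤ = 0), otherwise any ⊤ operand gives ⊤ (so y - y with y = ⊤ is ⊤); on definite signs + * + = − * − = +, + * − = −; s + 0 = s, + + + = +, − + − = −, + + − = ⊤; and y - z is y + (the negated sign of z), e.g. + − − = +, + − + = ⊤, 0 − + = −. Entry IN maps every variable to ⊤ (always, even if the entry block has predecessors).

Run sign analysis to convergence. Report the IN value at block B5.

Answer: {a: 0, b: 0, c: ⊤, d: 0, e: 0, f: +}

Trace:
Fixpoint table:
  B0:   IN=(all ⊤)   OUT={a:0, b:0; rest ⊤}
  B1:   IN={a:0, b:0; rest ⊤}   OUT={a:0, b:0, d:0, e:0; rest ⊤}
  B2:   IN={a:0, b:0, d:0, e:0; rest ⊤}   OUT={a:0, b:0, d:0, e:0; rest ⊤}
  B3:   IN={a:0, b:0, d:0, e:0; rest ⊤}   OUT={a:0, b:0, d:0, e:0, f:0; rest ⊤}
  B4:   IN={a:0, b:0, d:0, e:0, f:0; rest ⊤}   OUT={a:0, b:0, d:0, e:0, f:+; rest ⊤}
  B5:   IN={a:0, b:0, d:0, e:0, f:+; rest ⊤}   OUT={a:0, b:0, d:0, e:0, f:+; rest ⊤}

Merge at B5: IN[B5] = OUT[B4] = {a: 0, b: 0, c: ⊤, d: 0, e: 0, f: +}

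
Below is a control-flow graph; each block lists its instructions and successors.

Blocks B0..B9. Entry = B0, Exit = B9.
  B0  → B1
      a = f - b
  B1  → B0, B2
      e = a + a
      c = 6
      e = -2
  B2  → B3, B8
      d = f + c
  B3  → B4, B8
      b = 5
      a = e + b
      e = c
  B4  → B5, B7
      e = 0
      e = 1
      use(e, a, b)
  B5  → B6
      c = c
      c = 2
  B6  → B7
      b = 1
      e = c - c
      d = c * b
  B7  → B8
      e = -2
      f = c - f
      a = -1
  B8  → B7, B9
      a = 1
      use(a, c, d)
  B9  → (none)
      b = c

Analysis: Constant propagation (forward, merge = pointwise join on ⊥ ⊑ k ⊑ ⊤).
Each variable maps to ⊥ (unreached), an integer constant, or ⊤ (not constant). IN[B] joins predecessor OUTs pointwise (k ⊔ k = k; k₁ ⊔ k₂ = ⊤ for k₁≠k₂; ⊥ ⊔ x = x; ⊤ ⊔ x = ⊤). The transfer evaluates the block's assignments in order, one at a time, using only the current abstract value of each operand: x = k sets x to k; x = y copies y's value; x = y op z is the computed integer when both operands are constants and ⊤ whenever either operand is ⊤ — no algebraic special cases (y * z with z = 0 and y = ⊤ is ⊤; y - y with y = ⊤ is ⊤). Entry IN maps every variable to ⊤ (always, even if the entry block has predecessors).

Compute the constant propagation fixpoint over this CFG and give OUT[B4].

Answer: {a: 3, b: 5, c: 6, d: ⊤, e: 1, f: ⊤}

Working:
Converged values:
  B0:  IN=(all ⊤)  OUT=(all ⊤)
  B1:  IN=(all ⊤)  OUT={c:6, e:-2; rest ⊤}
  B2:  IN={c:6, e:-2; rest ⊤}  OUT={c:6, e:-2; rest ⊤}
  B3:  IN={c:6, e:-2; rest ⊤}  OUT={a:3, b:5, c:6, e:6; rest ⊤}
  B4:  IN={a:3, b:5, c:6, e:6; rest ⊤}  OUT={a:3, b:5, c:6, e:1; rest ⊤}
  B5:  IN={a:3, b:5, c:6, e:1; rest ⊤}  OUT={a:3, b:5, c:2, e:1; rest ⊤}
  B6:  IN={a:3, b:5, c:2, e:1; rest ⊤}  OUT={a:3, b:1, c:2, d:2, e:0; rest ⊤}
  B7:  IN=(all ⊤)  OUT={a:-1, e:-2; rest ⊤}
  B8:  IN=(all ⊤)  OUT={a:1; rest ⊤}
  B9:  IN={a:1; rest ⊤}  OUT={a:1; rest ⊤}

Merge at B4: IN[B4] = OUT[B3] = {a: 3, b: 5, c: 6, d: ⊤, e: 6, f: ⊤}
Applying B4's transfer function to that IN value gives OUT[B4] (row B4 above).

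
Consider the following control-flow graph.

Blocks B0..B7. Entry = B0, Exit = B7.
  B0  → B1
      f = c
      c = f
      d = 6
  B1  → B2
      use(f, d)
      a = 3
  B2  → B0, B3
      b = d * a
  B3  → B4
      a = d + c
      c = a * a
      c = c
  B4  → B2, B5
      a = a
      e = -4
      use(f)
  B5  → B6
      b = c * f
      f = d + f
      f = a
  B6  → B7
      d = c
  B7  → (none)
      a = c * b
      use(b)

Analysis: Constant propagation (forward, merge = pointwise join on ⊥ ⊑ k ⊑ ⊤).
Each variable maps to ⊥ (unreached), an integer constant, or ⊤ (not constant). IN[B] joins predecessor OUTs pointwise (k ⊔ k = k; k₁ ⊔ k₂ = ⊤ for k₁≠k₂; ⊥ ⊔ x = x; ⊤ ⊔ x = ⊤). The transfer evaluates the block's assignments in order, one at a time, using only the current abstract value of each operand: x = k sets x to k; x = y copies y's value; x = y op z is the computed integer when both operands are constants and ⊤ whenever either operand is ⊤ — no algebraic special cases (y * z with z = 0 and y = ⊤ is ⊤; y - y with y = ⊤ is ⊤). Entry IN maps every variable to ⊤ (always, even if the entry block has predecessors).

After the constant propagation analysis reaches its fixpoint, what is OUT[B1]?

Converged values:
  B0: | IN=(all ⊤) | OUT={d:6; rest ⊤}
  B1: | IN={d:6; rest ⊤} | OUT={a:3, d:6; rest ⊤}
  B2: | IN={d:6; rest ⊤} | OUT={d:6; rest ⊤}
  B3: | IN={d:6; rest ⊤} | OUT={d:6; rest ⊤}
  B4: | IN={d:6; rest ⊤} | OUT={d:6, e:-4; rest ⊤}
  B5: | IN={d:6, e:-4; rest ⊤} | OUT={d:6, e:-4; rest ⊤}
  B6: | IN={d:6, e:-4; rest ⊤} | OUT={e:-4; rest ⊤}
  B7: | IN={e:-4; rest ⊤} | OUT={e:-4; rest ⊤}

Merge at B1: IN[B1] = OUT[B0] = {a: ⊤, b: ⊤, c: ⊤, d: 6, e: ⊤, f: ⊤}
Applying B1's transfer function to that IN value gives OUT[B1] (row B1 above).

Answer: {a: 3, b: ⊤, c: ⊤, d: 6, e: ⊤, f: ⊤}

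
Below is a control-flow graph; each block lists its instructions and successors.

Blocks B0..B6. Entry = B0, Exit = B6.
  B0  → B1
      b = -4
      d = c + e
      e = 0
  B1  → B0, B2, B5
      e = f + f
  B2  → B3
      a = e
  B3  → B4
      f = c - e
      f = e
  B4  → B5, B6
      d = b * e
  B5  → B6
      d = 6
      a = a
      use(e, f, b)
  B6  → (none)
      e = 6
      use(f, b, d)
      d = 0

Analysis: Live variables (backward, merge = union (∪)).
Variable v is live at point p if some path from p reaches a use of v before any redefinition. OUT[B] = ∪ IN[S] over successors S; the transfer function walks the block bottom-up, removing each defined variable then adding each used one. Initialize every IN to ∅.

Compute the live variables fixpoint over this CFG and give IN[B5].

Answer: {a, b, e, f}

Trace:
Per-block solution:
  B0: | IN={a, c, e, f} | OUT={a, b, c, f}
  B1: | IN={a, b, c, f} | OUT={a, b, c, e, f}
  B2: | IN={b, c, e} | OUT={a, b, c, e}
  B3: | IN={a, b, c, e} | OUT={a, b, e, f}
  B4: | IN={a, b, e, f} | OUT={a, b, d, e, f}
  B5: | IN={a, b, e, f} | OUT={b, d, f}
  B6: | IN={b, d, f} | OUT={}

Merge at B5: OUT[B5] = IN[B6] = {b, d, f}
Applying B5's transfer function to that OUT value gives IN[B5] (row B5 above).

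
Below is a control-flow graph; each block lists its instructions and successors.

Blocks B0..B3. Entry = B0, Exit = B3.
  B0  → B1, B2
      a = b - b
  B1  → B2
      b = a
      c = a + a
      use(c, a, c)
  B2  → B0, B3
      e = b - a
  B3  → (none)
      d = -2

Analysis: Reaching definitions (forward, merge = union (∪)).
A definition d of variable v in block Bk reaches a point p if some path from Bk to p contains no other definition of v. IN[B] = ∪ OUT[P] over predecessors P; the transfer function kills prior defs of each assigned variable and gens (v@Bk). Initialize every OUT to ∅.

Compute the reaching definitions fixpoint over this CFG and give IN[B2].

Answer: {a@B0, b@B1, c@B1, e@B2}

Working:
Fixpoint table:
  B0:   IN={a@B0, b@B1, c@B1, e@B2}   OUT={a@B0, b@B1, c@B1, e@B2}
  B1:   IN={a@B0, b@B1, c@B1, e@B2}   OUT={a@B0, b@B1, c@B1, e@B2}
  B2:   IN={a@B0, b@B1, c@B1, e@B2}   OUT={a@B0, b@B1, c@B1, e@B2}
  B3:   IN={a@B0, b@B1, c@B1, e@B2}   OUT={a@B0, b@B1, c@B1, d@B3, e@B2}

Merge at B2: IN[B2] = OUT[B0] ⊔ OUT[B1] = {a@B0, b@B1, c@B1, e@B2}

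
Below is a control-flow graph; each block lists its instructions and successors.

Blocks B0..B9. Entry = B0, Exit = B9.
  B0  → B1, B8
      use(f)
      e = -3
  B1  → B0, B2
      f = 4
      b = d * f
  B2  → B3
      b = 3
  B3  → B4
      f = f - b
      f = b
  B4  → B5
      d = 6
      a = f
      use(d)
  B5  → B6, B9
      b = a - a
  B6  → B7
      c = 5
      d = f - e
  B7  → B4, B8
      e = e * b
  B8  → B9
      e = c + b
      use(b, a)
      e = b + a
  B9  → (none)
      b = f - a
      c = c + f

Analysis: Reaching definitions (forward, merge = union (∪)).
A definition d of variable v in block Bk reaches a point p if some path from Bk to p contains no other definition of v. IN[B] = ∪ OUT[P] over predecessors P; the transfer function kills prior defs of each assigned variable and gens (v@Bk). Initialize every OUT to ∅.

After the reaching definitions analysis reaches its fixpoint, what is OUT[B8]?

Answer: {a@B4, b@B1, b@B5, c@B6, d@B6, e@B8, f@B1, f@B3}

Working:
Per-block solution:
  B0: | IN={b@B1, e@B0, f@B1} | OUT={b@B1, e@B0, f@B1}
  B1: | IN={b@B1, e@B0, f@B1} | OUT={b@B1, e@B0, f@B1}
  B2: | IN={b@B1, e@B0, f@B1} | OUT={b@B2, e@B0, f@B1}
  B3: | IN={b@B2, e@B0, f@B1} | OUT={b@B2, e@B0, f@B3}
  B4: | IN={a@B4, b@B2, b@B5, c@B6, d@B6, e@B0, e@B7, f@B3} | OUT={a@B4, b@B2, b@B5, c@B6, d@B4, e@B0, e@B7, f@B3}
  B5: | IN={a@B4, b@B2, b@B5, c@B6, d@B4, e@B0, e@B7, f@B3} | OUT={a@B4, b@B5, c@B6, d@B4, e@B0, e@B7, f@B3}
  B6: | IN={a@B4, b@B5, c@B6, d@B4, e@B0, e@B7, f@B3} | OUT={a@B4, b@B5, c@B6, d@B6, e@B0, e@B7, f@B3}
  B7: | IN={a@B4, b@B5, c@B6, d@B6, e@B0, e@B7, f@B3} | OUT={a@B4, b@B5, c@B6, d@B6, e@B7, f@B3}
  B8: | IN={a@B4, b@B1, b@B5, c@B6, d@B6, e@B0, e@B7, f@B1, f@B3} | OUT={a@B4, b@B1, b@B5, c@B6, d@B6, e@B8, f@B1, f@B3}
  B9: | IN={a@B4, b@B1, b@B5, c@B6, d@B4, d@B6, e@B0, e@B7, e@B8, f@B1, f@B3} | OUT={a@B4, b@B9, c@B9, d@B4, d@B6, e@B0, e@B7, e@B8, f@B1, f@B3}

Merge at B8: IN[B8] = OUT[B0] ⊔ OUT[B7] = {a@B4, b@B1, b@B5, c@B6, d@B6, e@B0, e@B7, f@B1, f@B3}
Applying B8's transfer function to that IN value gives OUT[B8] (row B8 above).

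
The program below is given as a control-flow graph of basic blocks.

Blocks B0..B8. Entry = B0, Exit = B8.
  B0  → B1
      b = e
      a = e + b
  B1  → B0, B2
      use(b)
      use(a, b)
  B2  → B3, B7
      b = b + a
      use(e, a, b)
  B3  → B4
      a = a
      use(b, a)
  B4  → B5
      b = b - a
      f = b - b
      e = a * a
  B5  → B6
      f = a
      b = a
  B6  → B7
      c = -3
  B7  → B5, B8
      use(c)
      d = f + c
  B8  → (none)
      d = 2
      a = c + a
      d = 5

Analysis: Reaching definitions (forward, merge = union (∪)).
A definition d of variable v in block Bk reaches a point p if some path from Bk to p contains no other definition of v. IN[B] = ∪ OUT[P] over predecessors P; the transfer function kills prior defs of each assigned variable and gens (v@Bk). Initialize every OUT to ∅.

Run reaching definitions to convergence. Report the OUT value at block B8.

Converged values:
  B0: | IN={a@B0, b@B0} | OUT={a@B0, b@B0}
  B1: | IN={a@B0, b@B0} | OUT={a@B0, b@B0}
  B2: | IN={a@B0, b@B0} | OUT={a@B0, b@B2}
  B3: | IN={a@B0, b@B2} | OUT={a@B3, b@B2}
  B4: | IN={a@B3, b@B2} | OUT={a@B3, b@B4, e@B4, f@B4}
  B5: | IN={a@B0, a@B3, b@B2, b@B4, b@B5, c@B6, d@B7, e@B4, f@B4, f@B5} | OUT={a@B0, a@B3, b@B5, c@B6, d@B7, e@B4, f@B5}
  B6: | IN={a@B0, a@B3, b@B5, c@B6, d@B7, e@B4, f@B5} | OUT={a@B0, a@B3, b@B5, c@B6, d@B7, e@B4, f@B5}
  B7: | IN={a@B0, a@B3, b@B2, b@B5, c@B6, d@B7, e@B4, f@B5} | OUT={a@B0, a@B3, b@B2, b@B5, c@B6, d@B7, e@B4, f@B5}
  B8: | IN={a@B0, a@B3, b@B2, b@B5, c@B6, d@B7, e@B4, f@B5} | OUT={a@B8, b@B2, b@B5, c@B6, d@B8, e@B4, f@B5}

Merge at B8: IN[B8] = OUT[B7] = {a@B0, a@B3, b@B2, b@B5, c@B6, d@B7, e@B4, f@B5}
Applying B8's transfer function to that IN value gives OUT[B8] (row B8 above).

Answer: {a@B8, b@B2, b@B5, c@B6, d@B8, e@B4, f@B5}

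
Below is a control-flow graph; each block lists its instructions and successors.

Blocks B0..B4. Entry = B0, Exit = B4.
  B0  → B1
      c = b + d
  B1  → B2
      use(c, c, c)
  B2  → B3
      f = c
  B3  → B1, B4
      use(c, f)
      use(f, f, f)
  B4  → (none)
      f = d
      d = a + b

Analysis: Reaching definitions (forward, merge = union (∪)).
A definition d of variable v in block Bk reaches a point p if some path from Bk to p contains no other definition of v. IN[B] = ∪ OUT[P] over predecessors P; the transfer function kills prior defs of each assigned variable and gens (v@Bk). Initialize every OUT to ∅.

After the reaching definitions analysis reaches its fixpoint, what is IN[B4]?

Per-block solution:
  B0: | IN={} | OUT={c@B0}
  B1: | IN={c@B0, f@B2} | OUT={c@B0, f@B2}
  B2: | IN={c@B0, f@B2} | OUT={c@B0, f@B2}
  B3: | IN={c@B0, f@B2} | OUT={c@B0, f@B2}
  B4: | IN={c@B0, f@B2} | OUT={c@B0, d@B4, f@B4}

Merge at B4: IN[B4] = OUT[B3] = {c@B0, f@B2}

Answer: {c@B0, f@B2}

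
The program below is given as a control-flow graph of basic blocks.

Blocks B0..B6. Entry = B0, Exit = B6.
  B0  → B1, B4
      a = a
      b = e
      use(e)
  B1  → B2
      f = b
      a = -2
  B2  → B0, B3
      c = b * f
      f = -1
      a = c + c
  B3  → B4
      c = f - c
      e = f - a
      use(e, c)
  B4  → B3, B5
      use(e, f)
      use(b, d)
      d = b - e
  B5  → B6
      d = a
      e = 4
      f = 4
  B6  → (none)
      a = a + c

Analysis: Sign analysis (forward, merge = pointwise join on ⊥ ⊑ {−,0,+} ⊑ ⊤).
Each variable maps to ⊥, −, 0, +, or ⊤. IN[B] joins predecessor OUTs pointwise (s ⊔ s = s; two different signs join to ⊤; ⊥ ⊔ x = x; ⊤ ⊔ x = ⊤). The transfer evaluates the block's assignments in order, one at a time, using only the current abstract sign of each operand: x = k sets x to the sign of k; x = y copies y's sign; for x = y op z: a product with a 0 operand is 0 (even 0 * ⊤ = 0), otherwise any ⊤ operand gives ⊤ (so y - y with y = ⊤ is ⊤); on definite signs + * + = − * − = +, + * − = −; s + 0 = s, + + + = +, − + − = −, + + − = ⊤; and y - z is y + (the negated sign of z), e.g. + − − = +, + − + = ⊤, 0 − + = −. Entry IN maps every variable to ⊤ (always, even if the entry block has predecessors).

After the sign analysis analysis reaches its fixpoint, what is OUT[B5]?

Fixpoint table:
  B0:  IN=(all ⊤)  OUT=(all ⊤)
  B1:  IN=(all ⊤)  OUT={a:-; rest ⊤}
  B2:  IN={a:-; rest ⊤}  OUT={f:-; rest ⊤}
  B3:  IN=(all ⊤)  OUT=(all ⊤)
  B4:  IN=(all ⊤)  OUT=(all ⊤)
  B5:  IN=(all ⊤)  OUT={e:+, f:+; rest ⊤}
  B6:  IN={e:+, f:+; rest ⊤}  OUT={e:+, f:+; rest ⊤}

Merge at B5: IN[B5] = OUT[B4] = {a: ⊤, b: ⊤, c: ⊤, d: ⊤, e: ⊤, f: ⊤}
Applying B5's transfer function to that IN value gives OUT[B5] (row B5 above).

Answer: {a: ⊤, b: ⊤, c: ⊤, d: ⊤, e: +, f: +}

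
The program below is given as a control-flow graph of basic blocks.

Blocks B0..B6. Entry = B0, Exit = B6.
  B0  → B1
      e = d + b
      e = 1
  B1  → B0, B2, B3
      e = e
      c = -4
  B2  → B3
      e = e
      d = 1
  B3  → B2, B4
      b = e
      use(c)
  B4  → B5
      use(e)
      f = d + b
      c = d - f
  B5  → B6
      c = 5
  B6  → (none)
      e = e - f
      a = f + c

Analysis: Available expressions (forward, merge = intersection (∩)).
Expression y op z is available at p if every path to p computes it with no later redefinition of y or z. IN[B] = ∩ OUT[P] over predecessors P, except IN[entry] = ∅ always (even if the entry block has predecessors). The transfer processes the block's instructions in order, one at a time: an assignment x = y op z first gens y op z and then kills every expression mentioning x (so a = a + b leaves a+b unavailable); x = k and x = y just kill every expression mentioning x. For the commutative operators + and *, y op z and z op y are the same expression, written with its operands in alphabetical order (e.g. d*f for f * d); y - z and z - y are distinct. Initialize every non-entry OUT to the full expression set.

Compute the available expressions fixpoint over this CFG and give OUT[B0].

Per-block solution:
  B0:  IN={}  OUT={b+d}
  B1:  IN={b+d}  OUT={b+d}
  B2:  IN={}  OUT={}
  B3:  IN={}  OUT={}
  B4:  IN={}  OUT={b+d, d-f}
  B5:  IN={b+d, d-f}  OUT={b+d, d-f}
  B6:  IN={b+d, d-f}  OUT={b+d, c+f, d-f}

Merge at B0 (entry node, so the boundary value {} is joined with the incoming edge(s)): IN[B0] = {} ∩ OUT[B1] = {}
Applying B0's transfer function to that IN value gives OUT[B0] (row B0 above).

Answer: {b+d}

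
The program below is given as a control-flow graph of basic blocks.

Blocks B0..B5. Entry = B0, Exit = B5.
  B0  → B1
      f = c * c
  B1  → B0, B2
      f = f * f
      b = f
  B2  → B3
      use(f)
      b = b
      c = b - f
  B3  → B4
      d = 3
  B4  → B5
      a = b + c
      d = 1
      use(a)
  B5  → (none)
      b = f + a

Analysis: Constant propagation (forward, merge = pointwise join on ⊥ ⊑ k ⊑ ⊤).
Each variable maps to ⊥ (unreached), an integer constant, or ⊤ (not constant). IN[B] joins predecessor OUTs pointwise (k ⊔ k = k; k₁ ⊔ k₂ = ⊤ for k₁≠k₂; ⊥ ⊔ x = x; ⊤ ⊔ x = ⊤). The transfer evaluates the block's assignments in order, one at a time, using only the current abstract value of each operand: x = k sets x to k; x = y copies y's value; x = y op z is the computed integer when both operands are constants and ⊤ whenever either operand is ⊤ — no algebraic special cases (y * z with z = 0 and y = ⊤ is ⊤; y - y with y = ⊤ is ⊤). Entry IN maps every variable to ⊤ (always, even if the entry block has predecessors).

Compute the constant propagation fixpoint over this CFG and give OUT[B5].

Per-block solution:
  B0:  IN=(all ⊤)  OUT=(all ⊤)
  B1:  IN=(all ⊤)  OUT=(all ⊤)
  B2:  IN=(all ⊤)  OUT=(all ⊤)
  B3:  IN=(all ⊤)  OUT={d:3; rest ⊤}
  B4:  IN={d:3; rest ⊤}  OUT={d:1; rest ⊤}
  B5:  IN={d:1; rest ⊤}  OUT={d:1; rest ⊤}

Merge at B5: IN[B5] = OUT[B4] = {a: ⊤, b: ⊤, c: ⊤, d: 1, e: ⊤, f: ⊤}
Applying B5's transfer function to that IN value gives OUT[B5] (row B5 above).

Answer: {a: ⊤, b: ⊤, c: ⊤, d: 1, e: ⊤, f: ⊤}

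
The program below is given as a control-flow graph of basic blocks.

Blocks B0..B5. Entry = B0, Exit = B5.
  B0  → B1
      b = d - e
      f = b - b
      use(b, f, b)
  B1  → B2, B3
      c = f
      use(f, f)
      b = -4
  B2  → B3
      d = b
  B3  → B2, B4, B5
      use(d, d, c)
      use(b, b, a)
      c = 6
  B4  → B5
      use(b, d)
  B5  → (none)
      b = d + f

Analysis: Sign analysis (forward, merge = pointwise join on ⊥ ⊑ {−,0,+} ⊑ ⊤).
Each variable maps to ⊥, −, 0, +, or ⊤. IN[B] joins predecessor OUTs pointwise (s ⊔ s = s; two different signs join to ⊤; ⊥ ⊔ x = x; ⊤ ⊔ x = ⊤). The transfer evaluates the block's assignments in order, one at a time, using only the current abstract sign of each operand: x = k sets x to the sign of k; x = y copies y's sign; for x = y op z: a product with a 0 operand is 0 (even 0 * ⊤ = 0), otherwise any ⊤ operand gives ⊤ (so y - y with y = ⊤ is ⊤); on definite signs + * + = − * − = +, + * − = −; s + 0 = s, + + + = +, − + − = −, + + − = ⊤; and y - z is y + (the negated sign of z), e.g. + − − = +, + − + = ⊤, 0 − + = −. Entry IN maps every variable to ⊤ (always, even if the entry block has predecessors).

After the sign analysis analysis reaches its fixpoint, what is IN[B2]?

Converged values:
  B0:   IN=(all ⊤)   OUT=(all ⊤)
  B1:   IN=(all ⊤)   OUT={b:-; rest ⊤}
  B2:   IN={b:-; rest ⊤}   OUT={b:-, d:-; rest ⊤}
  B3:   IN={b:-; rest ⊤}   OUT={b:-, c:+; rest ⊤}
  B4:   IN={b:-, c:+; rest ⊤}   OUT={b:-, c:+; rest ⊤}
  B5:   IN={b:-, c:+; rest ⊤}   OUT={c:+; rest ⊤}

Merge at B2: IN[B2] = OUT[B1] ⊔ OUT[B3] = {a: ⊤, b: -, c: ⊤, d: ⊤, e: ⊤, f: ⊤}

Answer: {a: ⊤, b: -, c: ⊤, d: ⊤, e: ⊤, f: ⊤}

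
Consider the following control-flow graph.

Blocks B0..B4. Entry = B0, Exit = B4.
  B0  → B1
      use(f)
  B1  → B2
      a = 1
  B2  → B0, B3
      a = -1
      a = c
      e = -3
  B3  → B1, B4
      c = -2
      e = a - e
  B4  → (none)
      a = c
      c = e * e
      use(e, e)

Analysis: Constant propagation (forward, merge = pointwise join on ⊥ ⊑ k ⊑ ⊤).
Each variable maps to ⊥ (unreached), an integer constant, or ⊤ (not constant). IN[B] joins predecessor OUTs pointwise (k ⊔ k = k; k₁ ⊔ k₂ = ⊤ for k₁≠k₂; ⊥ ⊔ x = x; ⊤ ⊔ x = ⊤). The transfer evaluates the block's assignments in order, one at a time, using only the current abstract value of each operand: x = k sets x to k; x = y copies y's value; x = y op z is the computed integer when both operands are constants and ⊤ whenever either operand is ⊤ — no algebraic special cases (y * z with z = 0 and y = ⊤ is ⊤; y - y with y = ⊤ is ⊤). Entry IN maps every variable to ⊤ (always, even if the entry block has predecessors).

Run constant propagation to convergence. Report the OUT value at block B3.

Converged values:
  B0: | IN=(all ⊤) | OUT=(all ⊤)
  B1: | IN=(all ⊤) | OUT={a:1; rest ⊤}
  B2: | IN={a:1; rest ⊤} | OUT={e:-3; rest ⊤}
  B3: | IN={e:-3; rest ⊤} | OUT={c:-2; rest ⊤}
  B4: | IN={c:-2; rest ⊤} | OUT={a:-2; rest ⊤}

Merge at B3: IN[B3] = OUT[B2] = {a: ⊤, b: ⊤, c: ⊤, d: ⊤, e: -3, f: ⊤}
Applying B3's transfer function to that IN value gives OUT[B3] (row B3 above).

Answer: {a: ⊤, b: ⊤, c: -2, d: ⊤, e: ⊤, f: ⊤}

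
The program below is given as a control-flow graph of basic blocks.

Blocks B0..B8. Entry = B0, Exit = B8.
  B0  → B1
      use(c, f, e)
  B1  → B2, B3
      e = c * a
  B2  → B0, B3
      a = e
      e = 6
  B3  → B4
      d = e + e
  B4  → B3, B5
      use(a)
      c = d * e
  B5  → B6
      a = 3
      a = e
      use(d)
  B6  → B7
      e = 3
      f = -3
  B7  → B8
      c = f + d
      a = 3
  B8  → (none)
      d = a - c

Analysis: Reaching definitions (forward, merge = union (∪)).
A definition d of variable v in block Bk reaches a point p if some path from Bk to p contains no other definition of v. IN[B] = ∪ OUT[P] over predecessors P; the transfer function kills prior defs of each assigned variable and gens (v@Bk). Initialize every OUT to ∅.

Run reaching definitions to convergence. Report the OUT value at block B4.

Converged values:
  B0: | IN={a@B2, e@B2} | OUT={a@B2, e@B2}
  B1: | IN={a@B2, e@B2} | OUT={a@B2, e@B1}
  B2: | IN={a@B2, e@B1} | OUT={a@B2, e@B2}
  B3: | IN={a@B2, c@B4, d@B3, e@B1, e@B2} | OUT={a@B2, c@B4, d@B3, e@B1, e@B2}
  B4: | IN={a@B2, c@B4, d@B3, e@B1, e@B2} | OUT={a@B2, c@B4, d@B3, e@B1, e@B2}
  B5: | IN={a@B2, c@B4, d@B3, e@B1, e@B2} | OUT={a@B5, c@B4, d@B3, e@B1, e@B2}
  B6: | IN={a@B5, c@B4, d@B3, e@B1, e@B2} | OUT={a@B5, c@B4, d@B3, e@B6, f@B6}
  B7: | IN={a@B5, c@B4, d@B3, e@B6, f@B6} | OUT={a@B7, c@B7, d@B3, e@B6, f@B6}
  B8: | IN={a@B7, c@B7, d@B3, e@B6, f@B6} | OUT={a@B7, c@B7, d@B8, e@B6, f@B6}

Merge at B4: IN[B4] = OUT[B3] = {a@B2, c@B4, d@B3, e@B1, e@B2}
Applying B4's transfer function to that IN value gives OUT[B4] (row B4 above).

Answer: {a@B2, c@B4, d@B3, e@B1, e@B2}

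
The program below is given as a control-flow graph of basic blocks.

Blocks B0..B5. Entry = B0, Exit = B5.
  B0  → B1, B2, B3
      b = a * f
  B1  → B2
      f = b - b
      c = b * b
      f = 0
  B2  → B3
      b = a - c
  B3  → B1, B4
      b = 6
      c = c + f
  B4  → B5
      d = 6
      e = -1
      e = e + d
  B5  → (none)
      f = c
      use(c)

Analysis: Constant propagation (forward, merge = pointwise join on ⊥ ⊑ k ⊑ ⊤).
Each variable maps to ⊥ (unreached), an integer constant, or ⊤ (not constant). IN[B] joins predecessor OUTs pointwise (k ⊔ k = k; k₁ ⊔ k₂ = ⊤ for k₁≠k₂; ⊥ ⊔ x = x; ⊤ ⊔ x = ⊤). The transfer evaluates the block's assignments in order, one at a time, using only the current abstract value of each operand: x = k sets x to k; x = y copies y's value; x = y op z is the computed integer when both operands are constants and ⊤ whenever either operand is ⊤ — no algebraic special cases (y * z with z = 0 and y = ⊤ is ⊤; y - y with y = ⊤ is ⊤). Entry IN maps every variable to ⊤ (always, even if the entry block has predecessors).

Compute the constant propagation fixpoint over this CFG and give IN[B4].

Answer: {a: ⊤, b: 6, c: ⊤, d: ⊤, e: ⊤, f: ⊤}

Derivation:
Converged values:
  B0:  IN=(all ⊤)  OUT=(all ⊤)
  B1:  IN=(all ⊤)  OUT={f:0; rest ⊤}
  B2:  IN=(all ⊤)  OUT=(all ⊤)
  B3:  IN=(all ⊤)  OUT={b:6; rest ⊤}
  B4:  IN={b:6; rest ⊤}  OUT={b:6, d:6, e:5; rest ⊤}
  B5:  IN={b:6, d:6, e:5; rest ⊤}  OUT={b:6, d:6, e:5; rest ⊤}

Merge at B4: IN[B4] = OUT[B3] = {a: ⊤, b: 6, c: ⊤, d: ⊤, e: ⊤, f: ⊤}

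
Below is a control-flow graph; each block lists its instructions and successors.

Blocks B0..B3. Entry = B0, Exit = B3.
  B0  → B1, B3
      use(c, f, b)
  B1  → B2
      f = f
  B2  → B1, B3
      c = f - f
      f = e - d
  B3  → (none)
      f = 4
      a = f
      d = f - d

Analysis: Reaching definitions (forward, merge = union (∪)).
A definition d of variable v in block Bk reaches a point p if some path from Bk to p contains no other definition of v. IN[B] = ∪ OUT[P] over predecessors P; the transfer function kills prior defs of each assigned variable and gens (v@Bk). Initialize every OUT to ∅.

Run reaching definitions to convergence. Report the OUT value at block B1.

Answer: {c@B2, f@B1}

Working:
Per-block solution:
  B0:  IN={}  OUT={}
  B1:  IN={c@B2, f@B2}  OUT={c@B2, f@B1}
  B2:  IN={c@B2, f@B1}  OUT={c@B2, f@B2}
  B3:  IN={c@B2, f@B2}  OUT={a@B3, c@B2, d@B3, f@B3}

Merge at B1: IN[B1] = OUT[B0] ⊔ OUT[B2] = {c@B2, f@B2}
Applying B1's transfer function to that IN value gives OUT[B1] (row B1 above).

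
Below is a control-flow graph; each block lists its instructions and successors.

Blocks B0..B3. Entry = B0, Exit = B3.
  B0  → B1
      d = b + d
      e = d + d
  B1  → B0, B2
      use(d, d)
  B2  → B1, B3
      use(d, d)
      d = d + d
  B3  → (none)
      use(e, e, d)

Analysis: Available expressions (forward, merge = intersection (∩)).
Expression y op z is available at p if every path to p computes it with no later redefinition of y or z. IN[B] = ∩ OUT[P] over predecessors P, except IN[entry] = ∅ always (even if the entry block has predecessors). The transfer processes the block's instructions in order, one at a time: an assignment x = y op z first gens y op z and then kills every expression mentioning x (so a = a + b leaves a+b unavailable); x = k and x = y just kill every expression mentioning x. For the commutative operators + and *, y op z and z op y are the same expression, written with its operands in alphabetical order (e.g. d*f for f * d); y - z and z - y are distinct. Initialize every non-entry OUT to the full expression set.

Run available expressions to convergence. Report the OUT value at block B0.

Fixpoint table:
  B0:  IN={}  OUT={d+d}
  B1:  IN={}  OUT={}
  B2:  IN={}  OUT={}
  B3:  IN={}  OUT={}

Merge at B0 (entry node, so the boundary value {} is joined with the incoming edge(s)): IN[B0] = {} ∩ OUT[B1] = {}
Applying B0's transfer function to that IN value gives OUT[B0] (row B0 above).

Answer: {d+d}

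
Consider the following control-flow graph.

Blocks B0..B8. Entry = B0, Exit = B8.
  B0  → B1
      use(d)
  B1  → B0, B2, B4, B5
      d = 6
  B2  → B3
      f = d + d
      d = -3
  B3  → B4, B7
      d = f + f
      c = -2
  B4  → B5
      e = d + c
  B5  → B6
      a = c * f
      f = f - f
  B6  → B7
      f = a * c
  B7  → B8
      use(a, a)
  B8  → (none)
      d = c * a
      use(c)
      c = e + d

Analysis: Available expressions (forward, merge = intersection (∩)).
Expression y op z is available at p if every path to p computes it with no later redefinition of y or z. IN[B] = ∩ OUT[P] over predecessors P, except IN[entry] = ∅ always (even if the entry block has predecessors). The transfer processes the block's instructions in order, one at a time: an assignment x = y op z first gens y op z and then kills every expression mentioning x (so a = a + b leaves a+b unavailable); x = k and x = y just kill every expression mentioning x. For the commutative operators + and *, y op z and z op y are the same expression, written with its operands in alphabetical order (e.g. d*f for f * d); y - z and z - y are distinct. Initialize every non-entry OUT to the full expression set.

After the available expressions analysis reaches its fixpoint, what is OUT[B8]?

Answer: {d+e}

Derivation:
Converged values:
  B0:   IN={}   OUT={}
  B1:   IN={}   OUT={}
  B2:   IN={}   OUT={}
  B3:   IN={}   OUT={f+f}
  B4:   IN={}   OUT={c+d}
  B5:   IN={}   OUT={}
  B6:   IN={}   OUT={a*c}
  B7:   IN={}   OUT={}
  B8:   IN={}   OUT={d+e}

Merge at B8: IN[B8] = OUT[B7] = {}
Applying B8's transfer function to that IN value gives OUT[B8] (row B8 above).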